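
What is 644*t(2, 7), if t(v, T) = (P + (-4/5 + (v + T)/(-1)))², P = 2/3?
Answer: 12087236/225 ≈ 53721.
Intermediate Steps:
P = ⅔ (P = 2*(⅓) = ⅔ ≈ 0.66667)
t(v, T) = (-2/15 - T - v)² (t(v, T) = (⅔ + (-4/5 + (v + T)/(-1)))² = (⅔ + (-4*⅕ + (T + v)*(-1)))² = (⅔ + (-⅘ + (-T - v)))² = (⅔ + (-⅘ - T - v))² = (-2/15 - T - v)²)
644*t(2, 7) = 644*((2 + 15*7 + 15*2)²/225) = 644*((2 + 105 + 30)²/225) = 644*((1/225)*137²) = 644*((1/225)*18769) = 644*(18769/225) = 12087236/225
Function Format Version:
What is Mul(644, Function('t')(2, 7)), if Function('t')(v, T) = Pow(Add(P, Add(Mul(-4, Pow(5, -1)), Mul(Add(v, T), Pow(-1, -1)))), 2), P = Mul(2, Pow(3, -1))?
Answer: Rational(12087236, 225) ≈ 53721.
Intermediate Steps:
P = Rational(2, 3) (P = Mul(2, Rational(1, 3)) = Rational(2, 3) ≈ 0.66667)
Function('t')(v, T) = Pow(Add(Rational(-2, 15), Mul(-1, T), Mul(-1, v)), 2) (Function('t')(v, T) = Pow(Add(Rational(2, 3), Add(Mul(-4, Pow(5, -1)), Mul(Add(v, T), Pow(-1, -1)))), 2) = Pow(Add(Rational(2, 3), Add(Mul(-4, Rational(1, 5)), Mul(Add(T, v), -1))), 2) = Pow(Add(Rational(2, 3), Add(Rational(-4, 5), Add(Mul(-1, T), Mul(-1, v)))), 2) = Pow(Add(Rational(2, 3), Add(Rational(-4, 5), Mul(-1, T), Mul(-1, v))), 2) = Pow(Add(Rational(-2, 15), Mul(-1, T), Mul(-1, v)), 2))
Mul(644, Function('t')(2, 7)) = Mul(644, Mul(Rational(1, 225), Pow(Add(2, Mul(15, 7), Mul(15, 2)), 2))) = Mul(644, Mul(Rational(1, 225), Pow(Add(2, 105, 30), 2))) = Mul(644, Mul(Rational(1, 225), Pow(137, 2))) = Mul(644, Mul(Rational(1, 225), 18769)) = Mul(644, Rational(18769, 225)) = Rational(12087236, 225)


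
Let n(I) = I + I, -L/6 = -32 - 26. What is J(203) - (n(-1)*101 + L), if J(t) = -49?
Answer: -195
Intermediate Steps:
L = 348 (L = -6*(-32 - 26) = -6*(-58) = 348)
n(I) = 2*I
J(203) - (n(-1)*101 + L) = -49 - ((2*(-1))*101 + 348) = -49 - (-2*101 + 348) = -49 - (-202 + 348) = -49 - 1*146 = -49 - 146 = -195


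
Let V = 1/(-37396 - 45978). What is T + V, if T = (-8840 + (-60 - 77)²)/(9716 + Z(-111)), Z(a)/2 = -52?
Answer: 413905417/400695444 ≈ 1.0330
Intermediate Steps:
V = -1/83374 (V = 1/(-83374) = -1/83374 ≈ -1.1994e-5)
Z(a) = -104 (Z(a) = 2*(-52) = -104)
T = 9929/9612 (T = (-8840 + (-60 - 77)²)/(9716 - 104) = (-8840 + (-137)²)/9612 = (-8840 + 18769)*(1/9612) = 9929*(1/9612) = 9929/9612 ≈ 1.0330)
T + V = 9929/9612 - 1/83374 = 413905417/400695444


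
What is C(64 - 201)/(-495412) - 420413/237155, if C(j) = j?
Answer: -208245154921/117489432860 ≈ -1.7725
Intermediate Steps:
C(64 - 201)/(-495412) - 420413/237155 = (64 - 201)/(-495412) - 420413/237155 = -137*(-1/495412) - 420413*1/237155 = 137/495412 - 420413/237155 = -208245154921/117489432860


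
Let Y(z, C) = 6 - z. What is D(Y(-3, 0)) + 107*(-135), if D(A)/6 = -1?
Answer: -14451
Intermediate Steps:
D(A) = -6 (D(A) = 6*(-1) = -6)
D(Y(-3, 0)) + 107*(-135) = -6 + 107*(-135) = -6 - 14445 = -14451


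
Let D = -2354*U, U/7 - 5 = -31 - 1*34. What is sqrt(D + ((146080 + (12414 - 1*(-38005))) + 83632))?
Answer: 3*sqrt(140979) ≈ 1126.4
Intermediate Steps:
U = -420 (U = 35 + 7*(-31 - 1*34) = 35 + 7*(-31 - 34) = 35 + 7*(-65) = 35 - 455 = -420)
D = 988680 (D = -2354*(-420) = 988680)
sqrt(D + ((146080 + (12414 - 1*(-38005))) + 83632)) = sqrt(988680 + ((146080 + (12414 - 1*(-38005))) + 83632)) = sqrt(988680 + ((146080 + (12414 + 38005)) + 83632)) = sqrt(988680 + ((146080 + 50419) + 83632)) = sqrt(988680 + (196499 + 83632)) = sqrt(988680 + 280131) = sqrt(1268811) = 3*sqrt(140979)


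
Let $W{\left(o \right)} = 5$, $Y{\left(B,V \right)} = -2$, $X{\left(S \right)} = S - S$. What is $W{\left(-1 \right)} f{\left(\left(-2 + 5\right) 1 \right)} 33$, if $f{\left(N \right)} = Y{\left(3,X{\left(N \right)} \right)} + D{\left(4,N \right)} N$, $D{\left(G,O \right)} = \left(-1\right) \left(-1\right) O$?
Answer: $1155$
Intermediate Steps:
$X{\left(S \right)} = 0$
$D{\left(G,O \right)} = O$ ($D{\left(G,O \right)} = 1 O = O$)
$f{\left(N \right)} = -2 + N^{2}$ ($f{\left(N \right)} = -2 + N N = -2 + N^{2}$)
$W{\left(-1 \right)} f{\left(\left(-2 + 5\right) 1 \right)} 33 = 5 \left(-2 + \left(\left(-2 + 5\right) 1\right)^{2}\right) 33 = 5 \left(-2 + \left(3 \cdot 1\right)^{2}\right) 33 = 5 \left(-2 + 3^{2}\right) 33 = 5 \left(-2 + 9\right) 33 = 5 \cdot 7 \cdot 33 = 35 \cdot 33 = 1155$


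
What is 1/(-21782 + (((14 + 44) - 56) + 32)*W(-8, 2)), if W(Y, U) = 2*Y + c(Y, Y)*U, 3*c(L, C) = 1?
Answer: -3/66910 ≈ -4.4836e-5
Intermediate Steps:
c(L, C) = ⅓ (c(L, C) = (⅓)*1 = ⅓)
W(Y, U) = 2*Y + U/3
1/(-21782 + (((14 + 44) - 56) + 32)*W(-8, 2)) = 1/(-21782 + (((14 + 44) - 56) + 32)*(2*(-8) + (⅓)*2)) = 1/(-21782 + ((58 - 56) + 32)*(-16 + ⅔)) = 1/(-21782 + (2 + 32)*(-46/3)) = 1/(-21782 + 34*(-46/3)) = 1/(-21782 - 1564/3) = 1/(-66910/3) = -3/66910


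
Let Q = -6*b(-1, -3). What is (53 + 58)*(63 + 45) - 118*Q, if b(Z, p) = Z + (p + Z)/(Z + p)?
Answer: 11988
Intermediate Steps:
b(Z, p) = 1 + Z (b(Z, p) = Z + (Z + p)/(Z + p) = Z + 1 = 1 + Z)
Q = 0 (Q = -6*(1 - 1) = -6*0 = 0)
(53 + 58)*(63 + 45) - 118*Q = (53 + 58)*(63 + 45) - 118*0 = 111*108 + 0 = 11988 + 0 = 11988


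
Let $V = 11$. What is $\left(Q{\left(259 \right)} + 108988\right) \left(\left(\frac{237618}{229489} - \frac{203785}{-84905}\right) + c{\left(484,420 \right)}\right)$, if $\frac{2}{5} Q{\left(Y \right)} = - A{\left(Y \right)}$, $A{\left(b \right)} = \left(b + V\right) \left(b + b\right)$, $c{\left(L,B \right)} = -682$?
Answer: $\frac{636390582304876834}{3896952709} \approx 1.633 \cdot 10^{8}$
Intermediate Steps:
$A{\left(b \right)} = 2 b \left(11 + b\right)$ ($A{\left(b \right)} = \left(b + 11\right) \left(b + b\right) = \left(11 + b\right) 2 b = 2 b \left(11 + b\right)$)
$Q{\left(Y \right)} = - 5 Y \left(11 + Y\right)$ ($Q{\left(Y \right)} = \frac{5 \left(- 2 Y \left(11 + Y\right)\right)}{2} = - 5 Y \left(11 + Y\right)$)
$\left(Q{\left(259 \right)} + 108988\right) \left(\left(\frac{237618}{229489} - \frac{203785}{-84905}\right) + c{\left(484,420 \right)}\right) = \left(\left(-5\right) 259 \left(11 + 259\right) + 108988\right) \left(\left(\frac{237618}{229489} - \frac{203785}{-84905}\right) - 682\right) = \left(\left(-5\right) 259 \cdot 270 + 108988\right) \left(\left(237618 \cdot \frac{1}{229489} - - \frac{40757}{16981}\right) - 682\right) = \left(-349650 + 108988\right) \left(\left(\frac{237618}{229489} + \frac{40757}{16981}\right) - 682\right) = - 240662 \left(\frac{13388274431}{3896952709} - 682\right) = \left(-240662\right) \left(- \frac{2644333473107}{3896952709}\right) = \frac{636390582304876834}{3896952709}$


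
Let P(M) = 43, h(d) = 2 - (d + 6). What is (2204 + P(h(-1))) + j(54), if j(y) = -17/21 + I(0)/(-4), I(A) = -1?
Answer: 188701/84 ≈ 2246.4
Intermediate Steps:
h(d) = -4 - d (h(d) = 2 - (6 + d) = 2 + (-6 - d) = -4 - d)
j(y) = -47/84 (j(y) = -17/21 - 1/(-4) = -17*1/21 - 1*(-1/4) = -17/21 + 1/4 = -47/84)
(2204 + P(h(-1))) + j(54) = (2204 + 43) - 47/84 = 2247 - 47/84 = 188701/84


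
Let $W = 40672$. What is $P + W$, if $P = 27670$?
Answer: $68342$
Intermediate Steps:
$P + W = 27670 + 40672 = 68342$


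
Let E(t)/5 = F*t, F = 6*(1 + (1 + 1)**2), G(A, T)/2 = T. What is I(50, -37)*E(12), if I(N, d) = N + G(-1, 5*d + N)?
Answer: -396000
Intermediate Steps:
G(A, T) = 2*T
F = 30 (F = 6*(1 + 2**2) = 6*(1 + 4) = 6*5 = 30)
E(t) = 150*t (E(t) = 5*(30*t) = 150*t)
I(N, d) = 3*N + 10*d (I(N, d) = N + 2*(5*d + N) = N + 2*(N + 5*d) = N + (2*N + 10*d) = 3*N + 10*d)
I(50, -37)*E(12) = (3*50 + 10*(-37))*(150*12) = (150 - 370)*1800 = -220*1800 = -396000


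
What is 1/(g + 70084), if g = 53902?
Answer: 1/123986 ≈ 8.0654e-6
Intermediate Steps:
1/(g + 70084) = 1/(53902 + 70084) = 1/123986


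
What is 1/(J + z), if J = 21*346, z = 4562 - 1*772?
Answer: 1/11056 ≈ 9.0449e-5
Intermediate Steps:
z = 3790 (z = 4562 - 772 = 3790)
J = 7266
1/(J + z) = 1/(7266 + 3790) = 1/11056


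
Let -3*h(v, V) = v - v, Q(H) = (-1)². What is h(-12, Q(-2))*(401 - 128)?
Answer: 0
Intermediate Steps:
Q(H) = 1
h(v, V) = 0 (h(v, V) = -(v - v)/3 = -⅓*0 = 0)
h(-12, Q(-2))*(401 - 128) = 0*(401 - 128) = 0*273 = 0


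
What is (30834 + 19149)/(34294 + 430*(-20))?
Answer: 49983/25694 ≈ 1.9453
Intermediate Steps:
(30834 + 19149)/(34294 + 430*(-20)) = 49983/(34294 - 8600) = 49983/25694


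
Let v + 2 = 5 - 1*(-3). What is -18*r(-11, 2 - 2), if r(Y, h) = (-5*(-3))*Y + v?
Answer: 2862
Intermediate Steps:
v = 6 (v = -2 + (5 - 1*(-3)) = -2 + (5 + 3) = -2 + 8 = 6)
r(Y, h) = 6 + 15*Y (r(Y, h) = (-5*(-3))*Y + 6 = 15*Y + 6 = 6 + 15*Y)
-18*r(-11, 2 - 2) = -18*(6 + 15*(-11)) = -18*(6 - 165) = -18*(-159) = 2862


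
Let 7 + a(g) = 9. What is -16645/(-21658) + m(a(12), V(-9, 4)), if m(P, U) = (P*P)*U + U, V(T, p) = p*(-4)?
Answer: -1715995/21658 ≈ -79.231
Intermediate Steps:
a(g) = 2 (a(g) = -7 + 9 = 2)
V(T, p) = -4*p
m(P, U) = U + U*P**2 (m(P, U) = P**2*U + U = U*P**2 + U = U + U*P**2)
-16645/(-21658) + m(a(12), V(-9, 4)) = -16645/(-21658) + (-4*4)*(1 + 2**2) = -16645*(-1/21658) - 16*(1 + 4) = 16645/21658 - 16*5 = 16645/21658 - 80 = -1715995/21658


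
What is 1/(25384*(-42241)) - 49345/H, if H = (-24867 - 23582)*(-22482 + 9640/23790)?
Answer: -62937688716774653/1389218729129624292392 ≈ -4.5304e-5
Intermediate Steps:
H = 2591232459586/2379 (H = -48449*(-22482 + 9640*(1/23790)) = -48449*(-22482 + 964/2379) = -48449*(-53483714/2379) = 2591232459586/2379 ≈ 1.0892e+9)
1/(25384*(-42241)) - 49345/H = 1/(25384*(-42241)) - 49345/2591232459586/2379 = (1/25384)*(-1/42241) - 49345*2379/2591232459586 = -1/1072245544 - 117391755/2591232459586 = -62937688716774653/1389218729129624292392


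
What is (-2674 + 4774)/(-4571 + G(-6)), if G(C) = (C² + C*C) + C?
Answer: -420/901 ≈ -0.46615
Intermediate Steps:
G(C) = C + 2*C² (G(C) = (C² + C²) + C = 2*C² + C = C + 2*C²)
(-2674 + 4774)/(-4571 + G(-6)) = (-2674 + 4774)/(-4571 - 6*(1 + 2*(-6))) = 2100/(-4571 - 6*(1 - 12)) = 2100/(-4571 - 6*(-11)) = 2100/(-4571 + 66) = 2100/(-4505) = 2100*(-1/4505) = -420/901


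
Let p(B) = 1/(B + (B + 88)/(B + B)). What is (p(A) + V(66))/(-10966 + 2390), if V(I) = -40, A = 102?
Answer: 209929/45019712 ≈ 0.0046630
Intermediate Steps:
p(B) = 1/(B + (88 + B)/(2*B)) (p(B) = 1/(B + (88 + B)/((2*B))) = 1/(B + (88 + B)*(1/(2*B))) = 1/(B + (88 + B)/(2*B)))
(p(A) + V(66))/(-10966 + 2390) = (2*102/(88 + 102 + 2*102²) - 40)/(-10966 + 2390) = (2*102/(88 + 102 + 2*10404) - 40)/(-8576) = (2*102/(88 + 102 + 20808) - 40)*(-1/8576) = (2*102/20998 - 40)*(-1/8576) = (2*102*(1/20998) - 40)*(-1/8576) = (102/10499 - 40)*(-1/8576) = -419858/10499*(-1/8576) = 209929/45019712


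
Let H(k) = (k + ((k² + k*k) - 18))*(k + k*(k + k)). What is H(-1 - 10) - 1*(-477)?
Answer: 49680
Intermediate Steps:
H(k) = (k + 2*k²)*(-18 + k + 2*k²) (H(k) = (k + ((k² + k²) - 18))*(k + k*(2*k)) = (k + (2*k² - 18))*(k + 2*k²) = (k + (-18 + 2*k²))*(k + 2*k²) = (-18 + k + 2*k²)*(k + 2*k²) = (k + 2*k²)*(-18 + k + 2*k²))
H(-1 - 10) - 1*(-477) = (-1 - 10)*(-18 - 35*(-1 - 10) + 4*(-1 - 10)² + 4*(-1 - 10)³) - 1*(-477) = -11*(-18 - 35*(-11) + 4*(-11)² + 4*(-11)³) + 477 = -11*(-18 + 385 + 4*121 + 4*(-1331)) + 477 = -11*(-18 + 385 + 484 - 5324) + 477 = -11*(-4473) + 477 = 49203 + 477 = 49680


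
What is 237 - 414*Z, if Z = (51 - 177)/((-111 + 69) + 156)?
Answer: 13197/19 ≈ 694.58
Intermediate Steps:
Z = -21/19 (Z = -126/(-42 + 156) = -126/114 = -126*1/114 = -21/19 ≈ -1.1053)
237 - 414*Z = 237 - 414*(-21/19) = 237 + 8694/19 = 13197/19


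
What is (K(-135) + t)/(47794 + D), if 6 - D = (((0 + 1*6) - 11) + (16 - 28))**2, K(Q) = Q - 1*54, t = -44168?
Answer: -44357/47511 ≈ -0.93362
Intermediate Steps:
K(Q) = -54 + Q (K(Q) = Q - 54 = -54 + Q)
D = -283 (D = 6 - (((0 + 1*6) - 11) + (16 - 28))**2 = 6 - (((0 + 6) - 11) - 12)**2 = 6 - ((6 - 11) - 12)**2 = 6 - (-5 - 12)**2 = 6 - 1*(-17)**2 = 6 - 1*289 = 6 - 289 = -283)
(K(-135) + t)/(47794 + D) = ((-54 - 135) - 44168)/(47794 - 283) = (-189 - 44168)/47511 = -44357*1/47511 = -44357/47511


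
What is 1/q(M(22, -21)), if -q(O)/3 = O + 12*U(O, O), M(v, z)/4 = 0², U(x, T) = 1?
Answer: -1/36 ≈ -0.027778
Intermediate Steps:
M(v, z) = 0 (M(v, z) = 4*0² = 4*0 = 0)
q(O) = -36 - 3*O (q(O) = -3*(O + 12*1) = -3*(O + 12) = -3*(12 + O) = -36 - 3*O)
1/q(M(22, -21)) = 1/(-36 - 3*0) = 1/(-36 + 0) = 1/(-36) = -1/36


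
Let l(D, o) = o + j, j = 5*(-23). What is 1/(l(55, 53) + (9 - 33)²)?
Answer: 1/514 ≈ 0.0019455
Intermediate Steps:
j = -115
l(D, o) = -115 + o (l(D, o) = o - 115 = -115 + o)
1/(l(55, 53) + (9 - 33)²) = 1/((-115 + 53) + (9 - 33)²) = 1/(-62 + (-24)²) = 1/(-62 + 576) = 1/514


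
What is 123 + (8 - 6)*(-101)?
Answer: -79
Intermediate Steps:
123 + (8 - 6)*(-101) = 123 + 2*(-101) = 123 - 202 = -79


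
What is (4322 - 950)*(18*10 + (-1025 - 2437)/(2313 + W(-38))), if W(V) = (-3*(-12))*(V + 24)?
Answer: 120701864/201 ≈ 6.0051e+5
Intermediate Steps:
W(V) = 864 + 36*V (W(V) = 36*(24 + V) = 864 + 36*V)
(4322 - 950)*(18*10 + (-1025 - 2437)/(2313 + W(-38))) = (4322 - 950)*(18*10 + (-1025 - 2437)/(2313 + (864 + 36*(-38)))) = 3372*(180 - 3462/(2313 + (864 - 1368))) = 3372*(180 - 3462/(2313 - 504)) = 3372*(180 - 3462/1809) = 3372*(180 - 3462*1/1809) = 3372*(180 - 1154/603) = 3372*(107386/603) = 120701864/201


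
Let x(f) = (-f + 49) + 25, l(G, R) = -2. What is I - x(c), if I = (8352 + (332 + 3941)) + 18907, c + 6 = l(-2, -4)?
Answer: 31450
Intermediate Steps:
c = -8 (c = -6 - 2 = -8)
I = 31532 (I = (8352 + 4273) + 18907 = 12625 + 18907 = 31532)
x(f) = 74 - f (x(f) = (49 - f) + 25 = 74 - f)
I - x(c) = 31532 - (74 - 1*(-8)) = 31532 - (74 + 8) = 31532 - 1*82 = 31532 - 82 = 31450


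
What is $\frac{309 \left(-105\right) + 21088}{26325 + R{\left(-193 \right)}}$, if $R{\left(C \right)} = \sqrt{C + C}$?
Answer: $- \frac{298973025}{693006011} + \frac{11357 i \sqrt{386}}{693006011} \approx -0.43141 + 0.00032197 i$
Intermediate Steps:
$R{\left(C \right)} = \sqrt{2} \sqrt{C}$ ($R{\left(C \right)} = \sqrt{2 C} = \sqrt{2} \sqrt{C}$)
$\frac{309 \left(-105\right) + 21088}{26325 + R{\left(-193 \right)}} = \frac{309 \left(-105\right) + 21088}{26325 + \sqrt{2} \sqrt{-193}} = \frac{-32445 + 21088}{26325 + \sqrt{2} i \sqrt{193}} = - \frac{11357}{26325 + i \sqrt{386}}$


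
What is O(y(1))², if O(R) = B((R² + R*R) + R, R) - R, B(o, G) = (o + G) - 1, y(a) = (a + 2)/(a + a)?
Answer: 25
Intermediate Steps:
y(a) = (2 + a)/(2*a) (y(a) = (2 + a)/((2*a)) = (2 + a)*(1/(2*a)) = (2 + a)/(2*a))
B(o, G) = -1 + G + o (B(o, G) = (G + o) - 1 = -1 + G + o)
O(R) = -1 + R + 2*R² (O(R) = (-1 + R + ((R² + R*R) + R)) - R = (-1 + R + ((R² + R²) + R)) - R = (-1 + R + (2*R² + R)) - R = (-1 + R + (R + 2*R²)) - R = (-1 + 2*R + 2*R²) - R = -1 + R + 2*R²)
O(y(1))² = (-1 + ((½)*(2 + 1)/1)*(1 + 2*((½)*(2 + 1)/1)))² = (-1 + ((½)*1*3)*(1 + 2*((½)*1*3)))² = (-1 + 3*(1 + 2*(3/2))/2)² = (-1 + 3*(1 + 3)/2)² = (-1 + (3/2)*4)² = (-1 + 6)² = 5² = 25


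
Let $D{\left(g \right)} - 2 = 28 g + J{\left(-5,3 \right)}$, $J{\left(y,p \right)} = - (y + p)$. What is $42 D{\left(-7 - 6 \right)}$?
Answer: $-15120$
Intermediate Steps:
$J{\left(y,p \right)} = - p - y$ ($J{\left(y,p \right)} = - (p + y) = - p - y$)
$D{\left(g \right)} = 4 + 28 g$ ($D{\left(g \right)} = 2 + \left(28 g - -2\right) = 2 + \left(28 g + \left(-3 + 5\right)\right) = 2 + \left(28 g + 2\right) = 2 + \left(2 + 28 g\right) = 4 + 28 g$)
$42 D{\left(-7 - 6 \right)} = 42 \left(4 + 28 \left(-7 - 6\right)\right) = 42 \left(4 + 28 \left(-13\right)\right) = 42 \left(4 - 364\right) = 42 \left(-360\right) = -15120$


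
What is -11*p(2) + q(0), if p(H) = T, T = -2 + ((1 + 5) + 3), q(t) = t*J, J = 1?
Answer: -77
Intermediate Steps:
q(t) = t (q(t) = t*1 = t)
T = 7 (T = -2 + (6 + 3) = -2 + 9 = 7)
p(H) = 7
-11*p(2) + q(0) = -11*7 + 0 = -77 + 0 = -77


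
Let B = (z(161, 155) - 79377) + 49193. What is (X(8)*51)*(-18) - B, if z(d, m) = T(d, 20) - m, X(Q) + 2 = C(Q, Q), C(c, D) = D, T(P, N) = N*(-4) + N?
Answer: 24891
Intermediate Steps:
T(P, N) = -3*N (T(P, N) = -4*N + N = -3*N)
X(Q) = -2 + Q
z(d, m) = -60 - m (z(d, m) = -3*20 - m = -60 - m)
B = -30399 (B = ((-60 - 1*155) - 79377) + 49193 = ((-60 - 155) - 79377) + 49193 = (-215 - 79377) + 49193 = -79592 + 49193 = -30399)
(X(8)*51)*(-18) - B = ((-2 + 8)*51)*(-18) - 1*(-30399) = (6*51)*(-18) + 30399 = 306*(-18) + 30399 = -5508 + 30399 = 24891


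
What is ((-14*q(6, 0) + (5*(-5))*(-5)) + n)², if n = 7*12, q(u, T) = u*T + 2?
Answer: 32761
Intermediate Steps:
q(u, T) = 2 + T*u (q(u, T) = T*u + 2 = 2 + T*u)
n = 84
((-14*q(6, 0) + (5*(-5))*(-5)) + n)² = ((-14*(2 + 0*6) + (5*(-5))*(-5)) + 84)² = ((-14*(2 + 0) - 25*(-5)) + 84)² = ((-14*2 + 125) + 84)² = ((-28 + 125) + 84)² = (97 + 84)² = 181² = 32761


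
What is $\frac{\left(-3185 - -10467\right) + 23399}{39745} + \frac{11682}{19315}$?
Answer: $\frac{211380921}{153534935} \approx 1.3768$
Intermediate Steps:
$\frac{\left(-3185 - -10467\right) + 23399}{39745} + \frac{11682}{19315} = \left(\left(-3185 + 10467\right) + 23399\right) \frac{1}{39745} + 11682 \cdot \frac{1}{19315} = \left(7282 + 23399\right) \frac{1}{39745} + \frac{11682}{19315} = 30681 \cdot \frac{1}{39745} + \frac{11682}{19315} = \frac{30681}{39745} + \frac{11682}{19315} = \frac{211380921}{153534935}$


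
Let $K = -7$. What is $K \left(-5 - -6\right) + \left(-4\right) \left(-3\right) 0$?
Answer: $-7$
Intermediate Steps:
$K \left(-5 - -6\right) + \left(-4\right) \left(-3\right) 0 = - 7 \left(-5 - -6\right) + \left(-4\right) \left(-3\right) 0 = - 7 \left(-5 + 6\right) + 12 \cdot 0 = \left(-7\right) 1 + 0 = -7 + 0 = -7$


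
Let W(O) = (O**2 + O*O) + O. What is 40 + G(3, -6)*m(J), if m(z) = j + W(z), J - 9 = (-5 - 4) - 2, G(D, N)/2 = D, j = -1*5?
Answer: 46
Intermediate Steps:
j = -5
G(D, N) = 2*D
J = -2 (J = 9 + ((-5 - 4) - 2) = 9 + (-9 - 2) = 9 - 11 = -2)
W(O) = O + 2*O**2 (W(O) = (O**2 + O**2) + O = 2*O**2 + O = O + 2*O**2)
m(z) = -5 + z*(1 + 2*z)
40 + G(3, -6)*m(J) = 40 + (2*3)*(-5 - 2*(1 + 2*(-2))) = 40 + 6*(-5 - 2*(1 - 4)) = 40 + 6*(-5 - 2*(-3)) = 40 + 6*(-5 + 6) = 40 + 6*1 = 40 + 6 = 46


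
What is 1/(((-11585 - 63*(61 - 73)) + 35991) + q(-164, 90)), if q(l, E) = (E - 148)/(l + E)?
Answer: 37/931023 ≈ 3.9741e-5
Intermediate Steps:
q(l, E) = (-148 + E)/(E + l)
1/(((-11585 - 63*(61 - 73)) + 35991) + q(-164, 90)) = 1/(((-11585 - 63*(61 - 73)) + 35991) + (-148 + 90)/(90 - 164)) = 1/(((-11585 - 63*(-12)) + 35991) - 58/(-74)) = 1/(((-11585 - 1*(-756)) + 35991) - 1/74*(-58)) = 1/(((-11585 + 756) + 35991) + 29/37) = 1/((-10829 + 35991) + 29/37) = 1/(25162 + 29/37) = 1/(931023/37) = 37/931023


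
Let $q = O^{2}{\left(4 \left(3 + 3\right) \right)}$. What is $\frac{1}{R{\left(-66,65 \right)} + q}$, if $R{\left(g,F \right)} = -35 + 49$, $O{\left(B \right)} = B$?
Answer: $\frac{1}{590} \approx 0.0016949$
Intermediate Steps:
$R{\left(g,F \right)} = 14$
$q = 576$ ($q = \left(4 \left(3 + 3\right)\right)^{2} = \left(4 \cdot 6\right)^{2} = 24^{2} = 576$)
$\frac{1}{R{\left(-66,65 \right)} + q} = \frac{1}{14 + 576} = \frac{1}{590}$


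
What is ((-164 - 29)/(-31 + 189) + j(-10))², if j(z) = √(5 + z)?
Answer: (193 - 158*I*√5)²/24964 ≈ -3.5079 - 5.4628*I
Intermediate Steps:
((-164 - 29)/(-31 + 189) + j(-10))² = ((-164 - 29)/(-31 + 189) + √(5 - 10))² = (-193/158 + √(-5))² = (-193*1/158 + I*√5)² = (-193/158 + I*√5)²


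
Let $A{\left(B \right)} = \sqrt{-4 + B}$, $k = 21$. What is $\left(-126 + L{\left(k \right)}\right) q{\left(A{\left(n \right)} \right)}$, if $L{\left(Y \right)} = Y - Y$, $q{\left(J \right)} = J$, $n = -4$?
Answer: $- 252 i \sqrt{2} \approx - 356.38 i$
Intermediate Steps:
$L{\left(Y \right)} = 0$
$\left(-126 + L{\left(k \right)}\right) q{\left(A{\left(n \right)} \right)} = \left(-126 + 0\right) \sqrt{-4 - 4} = - 126 \sqrt{-8} = - 126 \cdot 2 i \sqrt{2} = - 252 i \sqrt{2}$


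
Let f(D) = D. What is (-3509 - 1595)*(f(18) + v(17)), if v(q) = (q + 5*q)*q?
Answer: -8942208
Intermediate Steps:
v(q) = 6*q**2 (v(q) = (6*q)*q = 6*q**2)
(-3509 - 1595)*(f(18) + v(17)) = (-3509 - 1595)*(18 + 6*17**2) = -5104*(18 + 6*289) = -5104*(18 + 1734) = -5104*1752 = -8942208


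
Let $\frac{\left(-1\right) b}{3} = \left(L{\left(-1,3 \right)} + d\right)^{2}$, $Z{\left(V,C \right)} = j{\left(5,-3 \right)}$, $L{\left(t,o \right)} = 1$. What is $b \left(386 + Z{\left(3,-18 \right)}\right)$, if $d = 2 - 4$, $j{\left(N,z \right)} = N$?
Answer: $-1173$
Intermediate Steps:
$Z{\left(V,C \right)} = 5$
$d = -2$
$b = -3$ ($b = - 3 \left(1 - 2\right)^{2} = - 3 \left(-1\right)^{2} = \left(-3\right) 1 = -3$)
$b \left(386 + Z{\left(3,-18 \right)}\right) = - 3 \left(386 + 5\right) = \left(-3\right) 391 = -1173$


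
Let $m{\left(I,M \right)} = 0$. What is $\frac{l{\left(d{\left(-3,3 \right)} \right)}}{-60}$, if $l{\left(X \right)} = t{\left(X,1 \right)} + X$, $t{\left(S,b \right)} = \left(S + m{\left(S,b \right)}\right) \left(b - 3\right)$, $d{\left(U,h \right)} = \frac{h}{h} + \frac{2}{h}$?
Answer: $\frac{1}{36} \approx 0.027778$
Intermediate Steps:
$d{\left(U,h \right)} = 1 + \frac{2}{h}$
$t{\left(S,b \right)} = S \left(-3 + b\right)$ ($t{\left(S,b \right)} = \left(S + 0\right) \left(b - 3\right) = S \left(-3 + b\right)$)
$l{\left(X \right)} = - X$ ($l{\left(X \right)} = X \left(-3 + 1\right) + X = X \left(-2\right) + X = - 2 X + X = - X$)
$\frac{l{\left(d{\left(-3,3 \right)} \right)}}{-60} = \frac{\left(-1\right) \frac{2 + 3}{3}}{-60} = - \frac{5}{3} \left(- \frac{1}{60}\right) = \left(-1\right) \frac{5}{3} \left(- \frac{1}{60}\right) = \left(- \frac{5}{3}\right) \left(- \frac{1}{60}\right) = \frac{1}{36}$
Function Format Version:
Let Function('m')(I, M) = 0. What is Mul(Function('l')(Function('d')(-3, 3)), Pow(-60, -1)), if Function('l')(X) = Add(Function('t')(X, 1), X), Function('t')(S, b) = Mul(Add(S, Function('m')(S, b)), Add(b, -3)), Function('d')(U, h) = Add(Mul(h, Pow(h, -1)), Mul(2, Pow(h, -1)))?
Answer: Rational(1, 36) ≈ 0.027778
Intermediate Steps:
Function('d')(U, h) = Add(1, Mul(2, Pow(h, -1)))
Function('t')(S, b) = Mul(S, Add(-3, b)) (Function('t')(S, b) = Mul(Add(S, 0), Add(b, -3)) = Mul(S, Add(-3, b)))
Function('l')(X) = Mul(-1, X) (Function('l')(X) = Add(Mul(X, Add(-3, 1)), X) = Add(Mul(X, -2), X) = Add(Mul(-2, X), X) = Mul(-1, X))
Mul(Function('l')(Function('d')(-3, 3)), Pow(-60, -1)) = Mul(Mul(-1, Mul(Pow(3, -1), Add(2, 3))), Pow(-60, -1)) = Mul(Mul(-1, Mul(Rational(1, 3), 5)), Rational(-1, 60)) = Mul(Mul(-1, Rational(5, 3)), Rational(-1, 60)) = Mul(Rational(-5, 3), Rational(-1, 60)) = Rational(1, 36)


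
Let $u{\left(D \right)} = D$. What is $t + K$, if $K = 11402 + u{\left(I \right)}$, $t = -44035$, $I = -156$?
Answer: $-32789$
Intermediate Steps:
$K = 11246$ ($K = 11402 - 156 = 11246$)
$t + K = -44035 + 11246 = -32789$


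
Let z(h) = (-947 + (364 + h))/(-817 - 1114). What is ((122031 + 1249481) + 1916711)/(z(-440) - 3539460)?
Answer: -6349558613/6834696237 ≈ -0.92902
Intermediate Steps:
z(h) = 583/1931 - h/1931 (z(h) = (-583 + h)/(-1931) = (-583 + h)*(-1/1931) = 583/1931 - h/1931)
((122031 + 1249481) + 1916711)/(z(-440) - 3539460) = ((122031 + 1249481) + 1916711)/((583/1931 - 1/1931*(-440)) - 3539460) = (1371512 + 1916711)/((583/1931 + 440/1931) - 3539460) = 3288223/(1023/1931 - 3539460) = 3288223/(-6834696237/1931) = 3288223*(-1931/6834696237) = -6349558613/6834696237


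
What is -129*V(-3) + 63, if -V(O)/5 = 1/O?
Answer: -152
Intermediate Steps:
V(O) = -5/O
-129*V(-3) + 63 = -(-645)/(-3) + 63 = -(-645)*(-1)/3 + 63 = -129*5/3 + 63 = -215 + 63 = -152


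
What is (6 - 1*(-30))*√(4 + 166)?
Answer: 36*√170 ≈ 469.38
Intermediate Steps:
(6 - 1*(-30))*√(4 + 166) = (6 + 30)*√170 = 36*√170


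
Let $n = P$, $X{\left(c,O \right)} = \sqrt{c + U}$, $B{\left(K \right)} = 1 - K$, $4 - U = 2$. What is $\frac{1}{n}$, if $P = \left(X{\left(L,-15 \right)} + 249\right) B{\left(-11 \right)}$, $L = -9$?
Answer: $\frac{83}{248032} - \frac{i \sqrt{7}}{744096} \approx 0.00033463 - 3.5557 \cdot 10^{-6} i$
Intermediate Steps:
$U = 2$ ($U = 4 - 2 = 2$)
$X{\left(c,O \right)} = \sqrt{2 + c}$ ($X{\left(c,O \right)} = \sqrt{c + 2} = \sqrt{2 + c}$)
$P = 2988 + 12 i \sqrt{7}$ ($P = \left(\sqrt{2 - 9} + 249\right) \left(1 - -11\right) = \left(\sqrt{-7} + 249\right) \left(1 + 11\right) = \left(i \sqrt{7} + 249\right) 12 = \left(249 + i \sqrt{7}\right) 12 = 2988 + 12 i \sqrt{7} \approx 2988.0 + 31.749 i$)
$n = 2988 + 12 i \sqrt{7} \approx 2988.0 + 31.749 i$
$\frac{1}{n} = \frac{1}{2988 + 12 i \sqrt{7}}$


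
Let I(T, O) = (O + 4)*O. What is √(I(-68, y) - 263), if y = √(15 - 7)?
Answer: √(-255 + 8*√2) ≈ 15.61*I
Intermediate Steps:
y = 2*√2 (y = √8 = 2*√2 ≈ 2.8284)
I(T, O) = O*(4 + O) (I(T, O) = (4 + O)*O = O*(4 + O))
√(I(-68, y) - 263) = √((2*√2)*(4 + 2*√2) - 263) = √(2*√2*(4 + 2*√2) - 263) = √(-263 + 2*√2*(4 + 2*√2))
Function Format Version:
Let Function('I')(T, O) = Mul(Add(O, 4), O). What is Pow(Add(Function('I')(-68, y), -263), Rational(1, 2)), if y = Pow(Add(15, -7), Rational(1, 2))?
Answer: Pow(Add(-255, Mul(8, Pow(2, Rational(1, 2)))), Rational(1, 2)) ≈ Mul(15.610, I)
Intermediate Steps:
y = Mul(2, Pow(2, Rational(1, 2))) (y = Pow(8, Rational(1, 2)) = Mul(2, Pow(2, Rational(1, 2))) ≈ 2.8284)
Function('I')(T, O) = Mul(O, Add(4, O)) (Function('I')(T, O) = Mul(Add(4, O), O) = Mul(O, Add(4, O)))
Pow(Add(Function('I')(-68, y), -263), Rational(1, 2)) = Pow(Add(Mul(Mul(2, Pow(2, Rational(1, 2))), Add(4, Mul(2, Pow(2, Rational(1, 2))))), -263), Rational(1, 2)) = Pow(Add(Mul(2, Pow(2, Rational(1, 2)), Add(4, Mul(2, Pow(2, Rational(1, 2))))), -263), Rational(1, 2)) = Pow(Add(-263, Mul(2, Pow(2, Rational(1, 2)), Add(4, Mul(2, Pow(2, Rational(1, 2)))))), Rational(1, 2))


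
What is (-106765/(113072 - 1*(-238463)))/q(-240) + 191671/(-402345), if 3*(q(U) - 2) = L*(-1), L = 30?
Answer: -99215231191/226301359320 ≈ -0.43842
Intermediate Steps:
q(U) = -8 (q(U) = 2 + (30*(-1))/3 = 2 + (1/3)*(-30) = 2 - 10 = -8)
(-106765/(113072 - 1*(-238463)))/q(-240) + 191671/(-402345) = -106765/(113072 - 1*(-238463))/(-8) + 191671/(-402345) = -106765/(113072 + 238463)*(-1/8) + 191671*(-1/402345) = -106765/351535*(-1/8) - 191671/402345 = -106765*1/351535*(-1/8) - 191671/402345 = -21353/70307*(-1/8) - 191671/402345 = 21353/562456 - 191671/402345 = -99215231191/226301359320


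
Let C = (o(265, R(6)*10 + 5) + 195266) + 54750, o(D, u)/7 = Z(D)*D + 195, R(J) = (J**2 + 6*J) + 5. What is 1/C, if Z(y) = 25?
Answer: 1/297756 ≈ 3.3585e-6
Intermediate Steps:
R(J) = 5 + J**2 + 6*J
o(D, u) = 1365 + 175*D (o(D, u) = 7*(25*D + 195) = 7*(195 + 25*D) = 1365 + 175*D)
C = 297756 (C = ((1365 + 175*265) + 195266) + 54750 = ((1365 + 46375) + 195266) + 54750 = (47740 + 195266) + 54750 = 243006 + 54750 = 297756)
1/C = 1/297756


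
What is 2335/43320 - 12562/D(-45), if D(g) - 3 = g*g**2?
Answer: 8410619/43860056 ≈ 0.19176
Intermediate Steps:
D(g) = 3 + g**3 (D(g) = 3 + g*g**2 = 3 + g**3)
2335/43320 - 12562/D(-45) = 2335/43320 - 12562/(3 + (-45)**3) = 2335*(1/43320) - 12562/(3 - 91125) = 467/8664 - 12562/(-91122) = 467/8664 - 12562*(-1/91122) = 467/8664 + 6281/45561 = 8410619/43860056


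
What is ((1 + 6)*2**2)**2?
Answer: 784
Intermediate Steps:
((1 + 6)*2**2)**2 = (7*4)**2 = 28**2 = 784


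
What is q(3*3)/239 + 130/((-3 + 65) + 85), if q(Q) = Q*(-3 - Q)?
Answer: 15194/35133 ≈ 0.43247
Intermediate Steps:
q(3*3)/239 + 130/((-3 + 65) + 85) = -3*3*(3 + 3*3)/239 + 130/((-3 + 65) + 85) = -1*9*(3 + 9)*(1/239) + 130/(62 + 85) = -1*9*12*(1/239) + 130/147 = -108*1/239 + 130*(1/147) = -108/239 + 130/147 = 15194/35133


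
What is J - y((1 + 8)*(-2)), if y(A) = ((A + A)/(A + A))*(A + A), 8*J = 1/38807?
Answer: 11176417/310456 ≈ 36.000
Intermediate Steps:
J = 1/310456 (J = (⅛)/38807 = (⅛)*(1/38807) = 1/310456 ≈ 3.2211e-6)
y(A) = 2*A (y(A) = ((2*A)/((2*A)))*(2*A) = ((2*A)*(1/(2*A)))*(2*A) = 1*(2*A) = 2*A)
J - y((1 + 8)*(-2)) = 1/310456 - 2*(1 + 8)*(-2) = 1/310456 - 2*9*(-2) = 1/310456 - 2*(-18) = 1/310456 - 1*(-36) = 1/310456 + 36 = 11176417/310456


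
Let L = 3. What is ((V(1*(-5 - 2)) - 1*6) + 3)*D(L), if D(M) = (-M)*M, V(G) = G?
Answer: 90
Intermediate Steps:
D(M) = -M²
((V(1*(-5 - 2)) - 1*6) + 3)*D(L) = ((1*(-5 - 2) - 1*6) + 3)*(-1*3²) = ((1*(-7) - 6) + 3)*(-1*9) = ((-7 - 6) + 3)*(-9) = (-13 + 3)*(-9) = -10*(-9) = 90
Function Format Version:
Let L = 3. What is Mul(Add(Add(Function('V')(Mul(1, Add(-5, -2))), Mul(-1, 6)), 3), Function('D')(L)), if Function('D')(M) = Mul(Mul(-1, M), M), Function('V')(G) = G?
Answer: 90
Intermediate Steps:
Function('D')(M) = Mul(-1, Pow(M, 2))
Mul(Add(Add(Function('V')(Mul(1, Add(-5, -2))), Mul(-1, 6)), 3), Function('D')(L)) = Mul(Add(Add(Mul(1, Add(-5, -2)), Mul(-1, 6)), 3), Mul(-1, Pow(3, 2))) = Mul(Add(Add(Mul(1, -7), -6), 3), Mul(-1, 9)) = Mul(Add(Add(-7, -6), 3), -9) = Mul(Add(-13, 3), -9) = Mul(-10, -9) = 90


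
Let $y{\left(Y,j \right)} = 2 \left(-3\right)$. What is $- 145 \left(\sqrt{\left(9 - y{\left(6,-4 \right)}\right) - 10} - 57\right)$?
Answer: $8265 - 145 \sqrt{5} \approx 7940.8$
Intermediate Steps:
$y{\left(Y,j \right)} = -6$
$- 145 \left(\sqrt{\left(9 - y{\left(6,-4 \right)}\right) - 10} - 57\right) = - 145 \left(\sqrt{\left(9 - -6\right) - 10} - 57\right) = - 145 \left(\sqrt{\left(9 + 6\right) - 10} - 57\right) = - 145 \left(\sqrt{15 - 10} - 57\right) = - 145 \left(\sqrt{5} - 57\right) = - 145 \left(-57 + \sqrt{5}\right) = 8265 - 145 \sqrt{5}$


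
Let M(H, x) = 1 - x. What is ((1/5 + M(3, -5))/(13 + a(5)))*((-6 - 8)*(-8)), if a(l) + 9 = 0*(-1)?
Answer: 868/5 ≈ 173.60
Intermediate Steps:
a(l) = -9 (a(l) = -9 + 0*(-1) = -9 + 0 = -9)
((1/5 + M(3, -5))/(13 + a(5)))*((-6 - 8)*(-8)) = ((1/5 + (1 - 1*(-5)))/(13 - 9))*((-6 - 8)*(-8)) = ((⅕ + (1 + 5))/4)*(-14*(-8)) = ((⅕ + 6)*(¼))*112 = ((31/5)*(¼))*112 = (31/20)*112 = 868/5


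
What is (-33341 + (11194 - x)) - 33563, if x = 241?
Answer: -55951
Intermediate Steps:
(-33341 + (11194 - x)) - 33563 = (-33341 + (11194 - 1*241)) - 33563 = (-33341 + (11194 - 241)) - 33563 = (-33341 + 10953) - 33563 = -22388 - 33563 = -55951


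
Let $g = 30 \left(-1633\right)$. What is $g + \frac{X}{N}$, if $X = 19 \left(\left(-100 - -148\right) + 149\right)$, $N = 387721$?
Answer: $- \frac{18994448047}{387721} \approx -48990.0$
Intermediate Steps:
$g = -48990$
$X = 3743$ ($X = 19 \left(\left(-100 + 148\right) + 149\right) = 19 \left(48 + 149\right) = 19 \cdot 197 = 3743$)
$g + \frac{X}{N} = -48990 + \frac{3743}{387721} = - \frac{18994448047}{387721}$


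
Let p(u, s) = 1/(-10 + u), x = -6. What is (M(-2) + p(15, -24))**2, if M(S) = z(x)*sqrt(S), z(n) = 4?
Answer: -799/25 + 8*I*sqrt(2)/5 ≈ -31.96 + 2.2627*I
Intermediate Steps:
M(S) = 4*sqrt(S)
(M(-2) + p(15, -24))**2 = (4*sqrt(-2) + 1/(-10 + 15))**2 = (4*(I*sqrt(2)) + 1/5)**2 = (4*I*sqrt(2) + 1/5)**2 = (1/5 + 4*I*sqrt(2))**2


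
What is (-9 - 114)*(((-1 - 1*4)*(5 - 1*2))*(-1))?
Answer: -1845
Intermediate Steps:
(-9 - 114)*(((-1 - 1*4)*(5 - 1*2))*(-1)) = -123*(-1 - 4)*(5 - 2)*(-1) = -123*(-5*3)*(-1) = -(-1845)*(-1) = -123*15 = -1845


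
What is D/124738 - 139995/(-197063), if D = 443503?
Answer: 104860727999/24581244494 ≈ 4.2659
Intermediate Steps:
D/124738 - 139995/(-197063) = 443503/124738 - 139995/(-197063) = 443503*(1/124738) - 139995*(-1/197063) = 443503/124738 + 139995/197063 = 104860727999/24581244494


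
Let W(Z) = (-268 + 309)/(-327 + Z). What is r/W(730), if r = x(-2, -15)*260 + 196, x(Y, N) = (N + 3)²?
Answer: 15167308/41 ≈ 3.6993e+5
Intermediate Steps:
x(Y, N) = (3 + N)²
W(Z) = 41/(-327 + Z)
r = 37636 (r = (3 - 15)²*260 + 196 = (-12)²*260 + 196 = 144*260 + 196 = 37440 + 196 = 37636)
r/W(730) = 37636/((41/(-327 + 730))) = 37636/((41/403)) = 37636/((41*(1/403))) = 37636/(41/403) = 37636*(403/41) = 15167308/41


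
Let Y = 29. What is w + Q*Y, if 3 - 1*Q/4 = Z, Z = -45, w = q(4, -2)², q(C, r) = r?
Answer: 5572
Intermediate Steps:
w = 4 (w = (-2)² = 4)
Q = 192 (Q = 12 - 4*(-45) = 12 + 180 = 192)
w + Q*Y = 4 + 192*29 = 4 + 5568 = 5572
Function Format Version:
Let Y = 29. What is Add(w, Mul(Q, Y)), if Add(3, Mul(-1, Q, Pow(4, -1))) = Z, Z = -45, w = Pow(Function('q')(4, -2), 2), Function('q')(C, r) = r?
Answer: 5572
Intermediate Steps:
w = 4 (w = Pow(-2, 2) = 4)
Q = 192 (Q = Add(12, Mul(-4, -45)) = Add(12, 180) = 192)
Add(w, Mul(Q, Y)) = Add(4, Mul(192, 29)) = Add(4, 5568) = 5572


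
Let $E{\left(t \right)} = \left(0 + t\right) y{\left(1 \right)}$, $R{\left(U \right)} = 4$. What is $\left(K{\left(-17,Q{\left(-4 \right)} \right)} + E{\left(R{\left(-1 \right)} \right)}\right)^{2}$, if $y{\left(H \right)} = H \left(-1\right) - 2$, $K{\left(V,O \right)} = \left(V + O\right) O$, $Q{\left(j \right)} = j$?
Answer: $5184$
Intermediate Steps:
$K{\left(V,O \right)} = O \left(O + V\right)$ ($K{\left(V,O \right)} = \left(O + V\right) O = O \left(O + V\right)$)
$y{\left(H \right)} = -2 - H$ ($y{\left(H \right)} = - H - 2 = -2 - H$)
$E{\left(t \right)} = - 3 t$ ($E{\left(t \right)} = \left(0 + t\right) \left(-2 - 1\right) = t \left(-2 - 1\right) = t \left(-3\right) = - 3 t$)
$\left(K{\left(-17,Q{\left(-4 \right)} \right)} + E{\left(R{\left(-1 \right)} \right)}\right)^{2} = \left(- 4 \left(-4 - 17\right) - 12\right)^{2} = \left(\left(-4\right) \left(-21\right) - 12\right)^{2} = \left(84 - 12\right)^{2} = 72^{2} = 5184$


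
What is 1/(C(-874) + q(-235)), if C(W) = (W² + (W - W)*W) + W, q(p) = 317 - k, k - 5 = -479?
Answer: 1/763793 ≈ 1.3093e-6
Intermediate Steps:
k = -474 (k = 5 - 479 = -474)
q(p) = 791 (q(p) = 317 - 1*(-474) = 317 + 474 = 791)
C(W) = W + W² (C(W) = (W² + 0*W) + W = (W² + 0) + W = W² + W = W + W²)
1/(C(-874) + q(-235)) = 1/(-874*(1 - 874) + 791) = 1/(-874*(-873) + 791) = 1/(763002 + 791) = 1/763793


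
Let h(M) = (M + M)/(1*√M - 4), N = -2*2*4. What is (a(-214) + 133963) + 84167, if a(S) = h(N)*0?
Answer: 218130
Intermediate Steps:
N = -16 (N = -4*4 = -16)
h(M) = 2*M/(-4 + √M) (h(M) = (2*M)/(√M - 4) = (2*M)/(-4 + √M) = 2*M/(-4 + √M))
a(S) = 0 (a(S) = (2*(-16)/(-4 + √(-16)))*0 = (2*(-16)/(-4 + 4*I))*0 = (2*(-16)*((-4 - 4*I)/32))*0 = (4 + 4*I)*0 = 0)
(a(-214) + 133963) + 84167 = (0 + 133963) + 84167 = 133963 + 84167 = 218130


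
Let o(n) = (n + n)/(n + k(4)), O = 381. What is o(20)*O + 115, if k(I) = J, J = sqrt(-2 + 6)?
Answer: 8885/11 ≈ 807.73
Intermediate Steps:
J = 2 (J = sqrt(4) = 2)
k(I) = 2
o(n) = 2*n/(2 + n) (o(n) = (n + n)/(n + 2) = (2*n)/(2 + n) = 2*n/(2 + n))
o(20)*O + 115 = (2*20/(2 + 20))*381 + 115 = (2*20/22)*381 + 115 = (2*20*(1/22))*381 + 115 = (20/11)*381 + 115 = 7620/11 + 115 = 8885/11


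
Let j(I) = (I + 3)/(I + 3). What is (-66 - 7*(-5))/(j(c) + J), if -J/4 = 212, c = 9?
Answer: 31/847 ≈ 0.036600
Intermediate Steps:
J = -848 (J = -4*212 = -848)
j(I) = 1 (j(I) = (3 + I)/(3 + I) = 1)
(-66 - 7*(-5))/(j(c) + J) = (-66 - 7*(-5))/(1 - 848) = (-66 + 35)/(-847) = -31*(-1/847) = 31/847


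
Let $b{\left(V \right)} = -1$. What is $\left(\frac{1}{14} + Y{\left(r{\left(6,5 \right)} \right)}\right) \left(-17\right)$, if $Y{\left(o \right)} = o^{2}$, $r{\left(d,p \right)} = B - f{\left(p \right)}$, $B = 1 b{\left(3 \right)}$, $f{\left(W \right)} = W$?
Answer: $- \frac{8585}{14} \approx -613.21$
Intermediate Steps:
$B = -1$ ($B = 1 \left(-1\right) = -1$)
$r{\left(d,p \right)} = -1 - p$
$\left(\frac{1}{14} + Y{\left(r{\left(6,5 \right)} \right)}\right) \left(-17\right) = \left(\frac{1}{14} + \left(-1 - 5\right)^{2}\right) \left(-17\right) = \left(\frac{1}{14} + \left(-6\right)^{2}\right) \left(-17\right) = \left(\frac{1}{14} + 36\right) \left(-17\right) = \frac{505}{14} \left(-17\right) = - \frac{8585}{14}$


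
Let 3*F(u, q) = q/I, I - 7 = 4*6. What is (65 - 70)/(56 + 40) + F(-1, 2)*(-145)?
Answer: -3145/992 ≈ -3.1704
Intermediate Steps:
I = 31 (I = 7 + 4*6 = 7 + 24 = 31)
F(u, q) = q/93 (F(u, q) = (q/31)/3 = q/93)
(65 - 70)/(56 + 40) + F(-1, 2)*(-145) = (65 - 70)/(56 + 40) + ((1/93)*2)*(-145) = -5/96 + (2/93)*(-145) = -5*1/96 - 290/93 = -5/96 - 290/93 = -3145/992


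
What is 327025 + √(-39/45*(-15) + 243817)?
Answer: 327025 + √243830 ≈ 3.2752e+5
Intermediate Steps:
327025 + √(-39/45*(-15) + 243817) = 327025 + √(-39*1/45*(-15) + 243817) = 327025 + √(-13/15*(-15) + 243817) = 327025 + √(13 + 243817) = 327025 + √243830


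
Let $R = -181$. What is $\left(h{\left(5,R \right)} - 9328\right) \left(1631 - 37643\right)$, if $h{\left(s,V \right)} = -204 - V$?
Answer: $336748212$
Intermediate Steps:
$\left(h{\left(5,R \right)} - 9328\right) \left(1631 - 37643\right) = \left(\left(-204 - -181\right) - 9328\right) \left(1631 - 37643\right) = \left(\left(-204 + 181\right) - 9328\right) \left(-36012\right) = \left(-23 - 9328\right) \left(-36012\right) = \left(-9351\right) \left(-36012\right) = 336748212$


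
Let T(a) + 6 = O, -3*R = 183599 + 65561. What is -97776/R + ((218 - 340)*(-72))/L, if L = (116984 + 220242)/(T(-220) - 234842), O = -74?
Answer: -1396892413314/228323995 ≈ -6118.0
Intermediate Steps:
R = -249160/3 (R = -(183599 + 65561)/3 = -⅓*249160 = -249160/3 ≈ -83053.)
T(a) = -80 (T(a) = -6 - 74 = -80)
L = -7331/5107 (L = (116984 + 220242)/(-80 - 234842) = 337226/(-234922) = 337226*(-1/234922) = -7331/5107 ≈ -1.4355)
-97776/R + ((218 - 340)*(-72))/L = -97776/(-249160/3) + ((218 - 340)*(-72))/(-7331/5107) = -97776*(-3/249160) - 122*(-72)*(-5107/7331) = 36666/31145 + 8784*(-5107/7331) = 36666/31145 - 44859888/7331 = -1396892413314/228323995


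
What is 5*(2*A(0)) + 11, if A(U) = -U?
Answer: 11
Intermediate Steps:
5*(2*A(0)) + 11 = 5*(2*(-1*0)) + 11 = 5*(2*0) + 11 = 5*0 + 11 = 0 + 11 = 11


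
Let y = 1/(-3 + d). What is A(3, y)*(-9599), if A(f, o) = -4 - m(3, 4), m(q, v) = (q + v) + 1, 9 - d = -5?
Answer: 115188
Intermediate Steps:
d = 14 (d = 9 - 1*(-5) = 9 + 5 = 14)
m(q, v) = 1 + q + v
y = 1/11 (y = 1/(-3 + 14) = 1/11 ≈ 0.090909)
A(f, o) = -12 (A(f, o) = -4 - (1 + 3 + 4) = -4 - 1*8 = -4 - 8 = -12)
A(3, y)*(-9599) = -12*(-9599) = 115188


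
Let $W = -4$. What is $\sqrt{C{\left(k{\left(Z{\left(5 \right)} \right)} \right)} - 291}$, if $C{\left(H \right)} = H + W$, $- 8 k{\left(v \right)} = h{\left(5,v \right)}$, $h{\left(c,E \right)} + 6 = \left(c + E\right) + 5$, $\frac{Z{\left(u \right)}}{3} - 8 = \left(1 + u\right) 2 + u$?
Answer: $\frac{3 i \sqrt{542}}{4} \approx 17.461 i$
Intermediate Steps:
$Z{\left(u \right)} = 30 + 9 u$ ($Z{\left(u \right)} = 24 + 3 \left(\left(1 + u\right) 2 + u\right) = 24 + 3 \left(\left(2 + 2 u\right) + u\right) = 24 + 3 \left(2 + 3 u\right) = 24 + \left(6 + 9 u\right) = 30 + 9 u$)
$h{\left(c,E \right)} = -1 + E + c$ ($h{\left(c,E \right)} = -6 + \left(\left(c + E\right) + 5\right) = -6 + \left(\left(E + c\right) + 5\right) = -6 + \left(5 + E + c\right) = -1 + E + c$)
$k{\left(v \right)} = - \frac{1}{2} - \frac{v}{8}$ ($k{\left(v \right)} = - \frac{-1 + v + 5}{8} = - \frac{4 + v}{8} = - \frac{1}{2} - \frac{v}{8}$)
$C{\left(H \right)} = -4 + H$ ($C{\left(H \right)} = H - 4 = -4 + H$)
$\sqrt{C{\left(k{\left(Z{\left(5 \right)} \right)} \right)} - 291} = \sqrt{\left(-4 - \left(\frac{1}{2} + \frac{30 + 9 \cdot 5}{8}\right)\right) - 291} = \sqrt{\left(-4 - \left(\frac{1}{2} + \frac{30 + 45}{8}\right)\right) - 291} = \sqrt{\left(-4 - \frac{79}{8}\right) - 291} = \sqrt{- \frac{111}{8} - 291} = \sqrt{- \frac{2439}{8}} = \frac{3 i \sqrt{542}}{4}$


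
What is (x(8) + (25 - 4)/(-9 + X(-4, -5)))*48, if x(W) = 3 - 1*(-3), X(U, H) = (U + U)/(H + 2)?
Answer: 2448/19 ≈ 128.84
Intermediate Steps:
X(U, H) = 2*U/(2 + H) (X(U, H) = (2*U)/(2 + H) = 2*U/(2 + H))
x(W) = 6 (x(W) = 3 + 3 = 6)
(x(8) + (25 - 4)/(-9 + X(-4, -5)))*48 = (6 + (25 - 4)/(-9 + 2*(-4)/(2 - 5)))*48 = (6 + 21/(-9 + 2*(-4)/(-3)))*48 = (6 + 21/(-9 + 2*(-4)*(-1/3)))*48 = (6 + 21/(-9 + 8/3))*48 = (6 + 21/(-19/3))*48 = (6 + 21*(-3/19))*48 = (6 - 63/19)*48 = (51/19)*48 = 2448/19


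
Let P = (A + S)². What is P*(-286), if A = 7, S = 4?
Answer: -34606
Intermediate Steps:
P = 121 (P = (7 + 4)² = 11² = 121)
P*(-286) = 121*(-286) = -34606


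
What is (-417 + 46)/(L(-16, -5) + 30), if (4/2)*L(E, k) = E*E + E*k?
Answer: -371/198 ≈ -1.8737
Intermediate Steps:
L(E, k) = E²/2 + E*k/2 (L(E, k) = (E*E + E*k)/2 = (E² + E*k)/2 = E²/2 + E*k/2)
(-417 + 46)/(L(-16, -5) + 30) = (-417 + 46)/((½)*(-16)*(-16 - 5) + 30) = -371/((½)*(-16)*(-21) + 30) = -371/(168 + 30) = -371/198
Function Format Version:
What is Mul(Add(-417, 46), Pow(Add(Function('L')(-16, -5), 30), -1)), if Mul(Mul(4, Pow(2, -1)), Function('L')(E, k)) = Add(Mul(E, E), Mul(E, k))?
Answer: Rational(-371, 198) ≈ -1.8737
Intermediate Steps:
Function('L')(E, k) = Add(Mul(Rational(1, 2), Pow(E, 2)), Mul(Rational(1, 2), E, k)) (Function('L')(E, k) = Mul(Rational(1, 2), Add(Mul(E, E), Mul(E, k))) = Mul(Rational(1, 2), Add(Pow(E, 2), Mul(E, k))) = Add(Mul(Rational(1, 2), Pow(E, 2)), Mul(Rational(1, 2), E, k)))
Mul(Add(-417, 46), Pow(Add(Function('L')(-16, -5), 30), -1)) = Mul(Add(-417, 46), Pow(Add(Mul(Rational(1, 2), -16, Add(-16, -5)), 30), -1)) = Mul(-371, Pow(Add(Mul(Rational(1, 2), -16, -21), 30), -1)) = Mul(-371, Pow(Add(168, 30), -1)) = Mul(-371, Pow(198, -1)) = Mul(-371, Rational(1, 198)) = Rational(-371, 198)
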